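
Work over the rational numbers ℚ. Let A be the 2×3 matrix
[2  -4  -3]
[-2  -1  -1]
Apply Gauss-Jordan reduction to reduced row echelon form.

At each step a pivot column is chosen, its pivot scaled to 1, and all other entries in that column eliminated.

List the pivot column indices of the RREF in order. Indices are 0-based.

pivot(0,0)=2: scale R0 → (1, -2, -3/2)
  clear (1,0): R1 −= (-2)R0 → (0, -5, -4)
pivot(1,1)=-5: scale R1 → (0, 1, 4/5)
  clear (0,1): R0 −= (-2)R1 → (1, 0, 1/10)

pivot columns: 0, 1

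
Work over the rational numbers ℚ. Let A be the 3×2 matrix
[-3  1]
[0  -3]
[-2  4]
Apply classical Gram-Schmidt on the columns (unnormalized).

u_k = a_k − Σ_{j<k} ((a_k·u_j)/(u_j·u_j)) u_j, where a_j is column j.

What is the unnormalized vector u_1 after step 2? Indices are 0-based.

Step 1: u_0 = a_0 = (-3, 0, -2).
Step 2: u_1 = a_1 − (-11/13)·u_0 = (-20/13, -3, 30/13).

u_1 = (-20/13, -3, 30/13)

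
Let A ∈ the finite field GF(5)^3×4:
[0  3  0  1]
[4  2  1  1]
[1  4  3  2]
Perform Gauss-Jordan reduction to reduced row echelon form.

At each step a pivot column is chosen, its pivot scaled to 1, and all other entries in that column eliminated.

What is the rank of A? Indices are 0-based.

rank = 3

step 1: exchange rows 0,1
step 1: normalize row 0 (÷4) = (1, 3, 4, 4)
  row 2: subtract 1×row0 = (0, 1, 4, 3)
step 2: normalize row 1 (÷3) = (0, 1, 0, 2)
  row 0: subtract 3×row1 = (1, 0, 4, 3)
  row 2: subtract 1×row1 = (0, 0, 4, 1)
step 3: normalize row 2 (÷4) = (0, 0, 1, 4)
  row 0: subtract 4×row2 = (1, 0, 0, 2)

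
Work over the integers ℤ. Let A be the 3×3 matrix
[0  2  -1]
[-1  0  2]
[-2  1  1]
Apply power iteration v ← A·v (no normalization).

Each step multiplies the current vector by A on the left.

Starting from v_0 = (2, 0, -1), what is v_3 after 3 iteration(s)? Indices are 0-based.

v_0 = (2, 0, -1).
v_1 = A·v_0 = (1, -4, -5).
v_2 = A·v_1 = (-3, -11, -11).
v_3 = A·v_2 = (-11, -19, -16).

v_3 = (-11, -19, -16)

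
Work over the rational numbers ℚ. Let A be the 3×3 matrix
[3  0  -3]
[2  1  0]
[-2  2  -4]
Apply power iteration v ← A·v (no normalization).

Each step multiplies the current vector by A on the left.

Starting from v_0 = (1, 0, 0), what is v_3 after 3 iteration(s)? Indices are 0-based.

v_0 = (1, 0, 0).
v_1 = A·v_0 = (3, 2, -2).
v_2 = A·v_1 = (15, 8, 6).
v_3 = A·v_2 = (27, 38, -38).

v_3 = (27, 38, -38)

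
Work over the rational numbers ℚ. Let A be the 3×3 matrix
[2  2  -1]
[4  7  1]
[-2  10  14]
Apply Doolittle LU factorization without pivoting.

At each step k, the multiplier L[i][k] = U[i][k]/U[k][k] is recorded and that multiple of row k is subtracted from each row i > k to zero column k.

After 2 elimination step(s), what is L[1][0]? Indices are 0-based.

[col 0] pivot 2
  R1 -= 2*R0 → (0, 3, 3)  (L[1][0] := 2)
  R2 -= -1*R0 → (0, 12, 13)  (L[2][0] := -1)
[col 1] pivot 3
  R2 -= 4*R1 → (0, 0, 1)  (L[2][1] := 4)

L[1][0] = 2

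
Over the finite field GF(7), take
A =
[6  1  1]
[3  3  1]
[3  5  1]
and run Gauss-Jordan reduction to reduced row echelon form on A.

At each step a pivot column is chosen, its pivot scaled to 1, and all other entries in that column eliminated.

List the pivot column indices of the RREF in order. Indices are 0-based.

pivot columns: 0, 1, 2

pivot(0,0)=6: scale R0 → (1, 6, 6)
  clear (1,0): R1 −= (3)R0 → (0, 6, 4)
  clear (2,0): R2 −= (3)R0 → (0, 1, 4)
pivot(1,1)=6: scale R1 → (0, 1, 3)
  clear (0,1): R0 −= (6)R1 → (1, 0, 2)
  clear (2,1): R2 −= (1)R1 → (0, 0, 1)
pivot(2,2)=1: scale R2 → (0, 0, 1)
  clear (0,2): R0 −= (2)R2 → (1, 0, 0)
  clear (1,2): R1 −= (3)R2 → (0, 1, 0)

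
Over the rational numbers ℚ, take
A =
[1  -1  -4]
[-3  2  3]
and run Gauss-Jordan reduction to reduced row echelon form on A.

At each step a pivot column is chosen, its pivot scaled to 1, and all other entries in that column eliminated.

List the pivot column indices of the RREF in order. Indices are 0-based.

pivot(0,0)=1: scale R0 → (1, -1, -4)
  clear (1,0): R1 −= (-3)R0 → (0, -1, -9)
pivot(1,1)=-1: scale R1 → (0, 1, 9)
  clear (0,1): R0 −= (-1)R1 → (1, 0, 5)

pivot columns: 0, 1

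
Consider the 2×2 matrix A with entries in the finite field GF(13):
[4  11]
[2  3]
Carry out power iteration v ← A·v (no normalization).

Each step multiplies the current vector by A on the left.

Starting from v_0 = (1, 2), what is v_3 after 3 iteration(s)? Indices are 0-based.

v_0 = (1, 2).
v_1 = A·v_0 = (0, 8).
v_2 = A·v_1 = (10, 11).
v_3 = A·v_2 = (5, 1).

v_3 = (5, 1)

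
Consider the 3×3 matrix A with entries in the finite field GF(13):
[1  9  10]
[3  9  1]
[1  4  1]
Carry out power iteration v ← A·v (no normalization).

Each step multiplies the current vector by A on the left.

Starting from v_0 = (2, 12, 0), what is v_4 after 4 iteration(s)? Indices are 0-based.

v_4 = (4, 11, 2)

v_0 = (2, 12, 0).
v_1 = A·v_0 = (6, 10, 11).
v_2 = A·v_1 = (11, 2, 5).
v_3 = A·v_2 = (1, 4, 11).
v_4 = A·v_3 = (4, 11, 2).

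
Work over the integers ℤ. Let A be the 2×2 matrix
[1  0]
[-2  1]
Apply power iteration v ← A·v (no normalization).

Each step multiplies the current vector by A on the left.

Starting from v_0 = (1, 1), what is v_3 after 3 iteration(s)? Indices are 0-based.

v_3 = (1, -5)

v_0 = (1, 1).
v_1 = A·v_0 = (1, -1).
v_2 = A·v_1 = (1, -3).
v_3 = A·v_2 = (1, -5).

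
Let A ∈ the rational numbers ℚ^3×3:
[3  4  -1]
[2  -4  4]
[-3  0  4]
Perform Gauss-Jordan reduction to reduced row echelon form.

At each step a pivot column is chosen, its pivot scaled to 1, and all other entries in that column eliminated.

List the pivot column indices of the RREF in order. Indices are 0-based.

step 1: normalize row 0 (÷3) = (1, 4/3, -1/3)
  row 1: subtract 2×row0 = (0, -20/3, 14/3)
  row 2: subtract -3×row0 = (0, 4, 3)
step 2: normalize row 1 (÷-20/3) = (0, 1, -7/10)
  row 0: subtract 4/3×row1 = (1, 0, 3/5)
  row 2: subtract 4×row1 = (0, 0, 29/5)
step 3: normalize row 2 (÷29/5) = (0, 0, 1)
  row 0: subtract 3/5×row2 = (1, 0, 0)
  row 1: subtract -7/10×row2 = (0, 1, 0)

pivot columns: 0, 1, 2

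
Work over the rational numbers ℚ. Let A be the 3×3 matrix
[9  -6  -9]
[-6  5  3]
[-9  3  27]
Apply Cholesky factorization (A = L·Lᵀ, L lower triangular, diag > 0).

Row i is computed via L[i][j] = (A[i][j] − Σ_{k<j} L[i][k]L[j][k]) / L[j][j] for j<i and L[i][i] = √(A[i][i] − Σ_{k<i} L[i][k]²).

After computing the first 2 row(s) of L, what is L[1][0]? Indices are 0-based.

Step 1: L[0][0] = √(9) = 3.
  L[1][0] = (-6) / L[0][0] = -2.
Step 2: L[1][1] = √(1) = 1.

L[1][0] = -2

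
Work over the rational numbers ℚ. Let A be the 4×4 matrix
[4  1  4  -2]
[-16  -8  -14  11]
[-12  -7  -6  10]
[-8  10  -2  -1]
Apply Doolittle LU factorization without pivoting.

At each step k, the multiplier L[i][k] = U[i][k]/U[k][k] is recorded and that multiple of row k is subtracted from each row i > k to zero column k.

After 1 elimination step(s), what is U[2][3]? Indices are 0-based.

U[2][3] = 4

k=0: U[0][0]=4
  eliminate (1,0): mult=-4, new row 1: (0, -4, 2, 3); set L[1][0]=-4
  eliminate (2,0): mult=-3, new row 2: (0, -4, 6, 4); set L[2][0]=-3
  eliminate (3,0): mult=-2, new row 3: (0, 12, 6, -5); set L[3][0]=-2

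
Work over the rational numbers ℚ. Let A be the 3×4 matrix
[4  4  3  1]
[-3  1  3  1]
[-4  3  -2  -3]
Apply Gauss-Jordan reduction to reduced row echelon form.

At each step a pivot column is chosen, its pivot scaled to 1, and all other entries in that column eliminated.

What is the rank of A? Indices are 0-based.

rank = 3

pivot(0,0)=4: scale R0 → (1, 1, 3/4, 1/4)
  clear (1,0): R1 −= (-3)R0 → (0, 4, 21/4, 7/4)
  clear (2,0): R2 −= (-4)R0 → (0, 7, 1, -2)
pivot(1,1)=4: scale R1 → (0, 1, 21/16, 7/16)
  clear (0,1): R0 −= (1)R1 → (1, 0, -9/16, -3/16)
  clear (2,1): R2 −= (7)R1 → (0, 0, -131/16, -81/16)
pivot(2,2)=-131/16: scale R2 → (0, 0, 1, 81/131)
  clear (0,2): R0 −= (-9/16)R2 → (1, 0, 0, 21/131)
  clear (1,2): R1 −= (21/16)R2 → (0, 1, 0, -49/131)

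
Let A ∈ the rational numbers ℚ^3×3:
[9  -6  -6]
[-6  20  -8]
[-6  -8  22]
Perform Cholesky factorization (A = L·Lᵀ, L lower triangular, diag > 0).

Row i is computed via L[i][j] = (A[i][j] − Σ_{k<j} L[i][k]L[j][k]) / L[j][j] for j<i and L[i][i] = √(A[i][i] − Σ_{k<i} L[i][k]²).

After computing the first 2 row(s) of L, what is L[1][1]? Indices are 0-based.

L[1][1] = 4

Step 1: L[0][0] = √(9) = 3.
  L[1][0] = (-6) / L[0][0] = -2.
Step 2: L[1][1] = √(16) = 4.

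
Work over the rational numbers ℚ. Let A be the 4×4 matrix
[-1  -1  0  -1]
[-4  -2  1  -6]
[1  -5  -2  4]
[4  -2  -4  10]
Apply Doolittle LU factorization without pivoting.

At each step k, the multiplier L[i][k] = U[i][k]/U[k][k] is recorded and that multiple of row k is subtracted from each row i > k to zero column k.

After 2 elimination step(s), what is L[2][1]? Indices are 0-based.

L[2][1] = -3

[col 0] pivot -1
  R1 -= 4*R0 → (0, 2, 1, -2)  (L[1][0] := 4)
  R2 -= -1*R0 → (0, -6, -2, 3)  (L[2][0] := -1)
  R3 -= -4*R0 → (0, -6, -4, 6)  (L[3][0] := -4)
[col 1] pivot 2
  R2 -= -3*R1 → (0, 0, 1, -3)  (L[2][1] := -3)
  R3 -= -3*R1 → (0, 0, -1, 0)  (L[3][1] := -3)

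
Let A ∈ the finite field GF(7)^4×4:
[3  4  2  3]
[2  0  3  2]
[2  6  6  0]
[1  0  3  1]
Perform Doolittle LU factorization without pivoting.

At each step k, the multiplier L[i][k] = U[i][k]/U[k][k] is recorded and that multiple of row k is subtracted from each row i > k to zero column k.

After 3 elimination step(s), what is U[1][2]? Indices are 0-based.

[col 0] pivot 3
  R1 -= 3*R0 → (0, 2, 4, 0)  (L[1][0] := 3)
  R2 -= 3*R0 → (0, 1, 0, 5)  (L[2][0] := 3)
  R3 -= 5*R0 → (0, 1, 0, 0)  (L[3][0] := 5)
[col 1] pivot 2
  R2 -= 4*R1 → (0, 0, 5, 5)  (L[2][1] := 4)
  R3 -= 4*R1 → (0, 0, 5, 0)  (L[3][1] := 4)
[col 2] pivot 5
  R3 -= 1*R2 → (0, 0, 0, 2)  (L[3][2] := 1)

U[1][2] = 4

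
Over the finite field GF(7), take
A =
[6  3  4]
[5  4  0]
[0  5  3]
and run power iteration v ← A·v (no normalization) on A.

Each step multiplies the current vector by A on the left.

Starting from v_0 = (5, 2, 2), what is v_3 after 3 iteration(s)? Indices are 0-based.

v_0 = (5, 2, 2).
v_1 = A·v_0 = (2, 5, 2).
v_2 = A·v_1 = (0, 2, 3).
v_3 = A·v_2 = (4, 1, 5).

v_3 = (4, 1, 5)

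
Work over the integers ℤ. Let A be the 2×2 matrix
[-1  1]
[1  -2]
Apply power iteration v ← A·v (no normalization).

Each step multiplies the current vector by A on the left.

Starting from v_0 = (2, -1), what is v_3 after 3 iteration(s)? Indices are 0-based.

v_3 = (-18, 29)

v_0 = (2, -1).
v_1 = A·v_0 = (-3, 4).
v_2 = A·v_1 = (7, -11).
v_3 = A·v_2 = (-18, 29).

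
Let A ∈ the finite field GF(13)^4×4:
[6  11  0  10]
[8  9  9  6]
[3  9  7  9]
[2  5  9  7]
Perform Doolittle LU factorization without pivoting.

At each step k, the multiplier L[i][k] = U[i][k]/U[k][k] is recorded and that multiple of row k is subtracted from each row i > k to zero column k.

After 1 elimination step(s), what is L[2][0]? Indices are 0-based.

[col 0] pivot 6
  R1 -= 10*R0 → (0, 3, 9, 10)  (L[1][0] := 10)
  R2 -= 7*R0 → (0, 10, 7, 4)  (L[2][0] := 7)
  R3 -= 9*R0 → (0, 10, 9, 8)  (L[3][0] := 9)

L[2][0] = 7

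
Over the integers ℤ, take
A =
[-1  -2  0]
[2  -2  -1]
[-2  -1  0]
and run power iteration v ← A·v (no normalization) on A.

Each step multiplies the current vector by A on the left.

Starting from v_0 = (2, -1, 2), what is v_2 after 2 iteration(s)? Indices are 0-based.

v_0 = (2, -1, 2).
v_1 = A·v_0 = (0, 4, -3).
v_2 = A·v_1 = (-8, -5, -4).

v_2 = (-8, -5, -4)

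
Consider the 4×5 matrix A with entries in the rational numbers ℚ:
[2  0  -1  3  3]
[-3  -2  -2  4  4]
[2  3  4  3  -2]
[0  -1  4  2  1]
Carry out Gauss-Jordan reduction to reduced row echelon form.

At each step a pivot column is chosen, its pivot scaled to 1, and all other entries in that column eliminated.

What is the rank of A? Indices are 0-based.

rank = 4

step 1: normalize row 0 (÷2) = (1, 0, -1/2, 3/2, 3/2)
  row 1: subtract -3×row0 = (0, -2, -7/2, 17/2, 17/2)
  row 2: subtract 2×row0 = (0, 3, 5, 0, -5)
step 2: normalize row 1 (÷-2) = (0, 1, 7/4, -17/4, -17/4)
  row 2: subtract 3×row1 = (0, 0, -1/4, 51/4, 31/4)
  row 3: subtract -1×row1 = (0, 0, 23/4, -9/4, -13/4)
step 3: normalize row 2 (÷-1/4) = (0, 0, 1, -51, -31)
  row 0: subtract -1/2×row2 = (1, 0, 0, -24, -14)
  row 1: subtract 7/4×row2 = (0, 1, 0, 85, 50)
  row 3: subtract 23/4×row2 = (0, 0, 0, 291, 175)
step 4: normalize row 3 (÷291) = (0, 0, 0, 1, 175/291)
  row 0: subtract -24×row3 = (1, 0, 0, 0, 42/97)
  row 1: subtract 85×row3 = (0, 1, 0, 0, -325/291)
  row 2: subtract -51×row3 = (0, 0, 1, 0, -32/97)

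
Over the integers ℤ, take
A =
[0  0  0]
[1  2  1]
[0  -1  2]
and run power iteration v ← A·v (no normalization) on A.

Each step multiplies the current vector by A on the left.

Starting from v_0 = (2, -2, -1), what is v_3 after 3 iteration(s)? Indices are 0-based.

v_0 = (2, -2, -1).
v_1 = A·v_0 = (0, -3, 0).
v_2 = A·v_1 = (0, -6, 3).
v_3 = A·v_2 = (0, -9, 12).

v_3 = (0, -9, 12)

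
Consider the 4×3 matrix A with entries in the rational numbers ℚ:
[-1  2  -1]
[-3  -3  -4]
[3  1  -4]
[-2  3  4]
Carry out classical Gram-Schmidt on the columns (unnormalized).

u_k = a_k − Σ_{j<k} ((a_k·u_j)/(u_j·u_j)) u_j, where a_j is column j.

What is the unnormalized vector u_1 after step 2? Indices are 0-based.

u_1 = (50/23, -57/23, 11/23, 77/23)

Step 1: u_0 = a_0 = (-1, -3, 3, -2).
Step 2: u_1 = a_1 − (4/23)·u_0 = (50/23, -57/23, 11/23, 77/23).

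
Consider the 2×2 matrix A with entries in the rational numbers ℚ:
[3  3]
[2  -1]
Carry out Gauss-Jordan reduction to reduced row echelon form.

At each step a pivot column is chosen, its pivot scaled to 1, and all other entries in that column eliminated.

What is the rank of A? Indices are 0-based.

step 1: normalize row 0 (÷3) = (1, 1)
  row 1: subtract 2×row0 = (0, -3)
step 2: normalize row 1 (÷-3) = (0, 1)
  row 0: subtract 1×row1 = (1, 0)

rank = 2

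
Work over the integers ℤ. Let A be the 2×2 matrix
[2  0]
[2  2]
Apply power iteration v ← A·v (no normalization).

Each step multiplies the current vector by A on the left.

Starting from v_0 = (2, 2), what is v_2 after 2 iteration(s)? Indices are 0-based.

v_0 = (2, 2).
v_1 = A·v_0 = (4, 8).
v_2 = A·v_1 = (8, 24).

v_2 = (8, 24)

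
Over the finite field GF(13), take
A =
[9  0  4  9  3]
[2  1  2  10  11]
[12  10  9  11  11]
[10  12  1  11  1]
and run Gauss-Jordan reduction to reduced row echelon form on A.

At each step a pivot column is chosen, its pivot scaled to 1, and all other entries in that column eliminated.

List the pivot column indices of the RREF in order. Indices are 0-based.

pivot columns: 0, 1, 2, 3

[1] R0 /= 9  ⇒  (1, 0, 12, 1, 9)
     R1 -= 2·R0  ⇒  (0, 1, 4, 8, 6)
     R2 -= 12·R0  ⇒  (0, 10, 8, 12, 7)
     R3 -= 10·R0  ⇒  (0, 12, 11, 1, 2)
[2] R1 /= 1  ⇒  (0, 1, 4, 8, 6)
     R2 -= 10·R1  ⇒  (0, 0, 7, 10, 12)
     R3 -= 12·R1  ⇒  (0, 0, 2, 9, 8)
[3] R2 /= 7  ⇒  (0, 0, 1, 7, 11)
     R0 -= 12·R2  ⇒  (1, 0, 0, 8, 7)
     R1 -= 4·R2  ⇒  (0, 1, 0, 6, 1)
     R3 -= 2·R2  ⇒  (0, 0, 0, 8, 12)
[4] R3 /= 8  ⇒  (0, 0, 0, 1, 8)
     R0 -= 8·R3  ⇒  (1, 0, 0, 0, 8)
     R1 -= 6·R3  ⇒  (0, 1, 0, 0, 5)
     R2 -= 7·R3  ⇒  (0, 0, 1, 0, 7)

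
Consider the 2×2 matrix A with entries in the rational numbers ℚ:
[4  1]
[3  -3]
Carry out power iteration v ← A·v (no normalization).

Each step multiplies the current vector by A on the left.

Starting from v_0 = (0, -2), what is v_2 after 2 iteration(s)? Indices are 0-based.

v_2 = (-2, -24)

v_0 = (0, -2).
v_1 = A·v_0 = (-2, 6).
v_2 = A·v_1 = (-2, -24).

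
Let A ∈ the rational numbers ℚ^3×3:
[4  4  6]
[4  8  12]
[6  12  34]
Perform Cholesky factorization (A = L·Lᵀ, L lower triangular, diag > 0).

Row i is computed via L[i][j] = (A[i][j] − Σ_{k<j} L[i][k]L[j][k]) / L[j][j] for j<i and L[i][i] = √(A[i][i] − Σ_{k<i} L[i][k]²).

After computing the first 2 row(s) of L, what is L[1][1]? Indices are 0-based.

Step 1: L[0][0] = √(4) = 2.
  L[1][0] = (4) / L[0][0] = 2.
Step 2: L[1][1] = √(4) = 2.

L[1][1] = 2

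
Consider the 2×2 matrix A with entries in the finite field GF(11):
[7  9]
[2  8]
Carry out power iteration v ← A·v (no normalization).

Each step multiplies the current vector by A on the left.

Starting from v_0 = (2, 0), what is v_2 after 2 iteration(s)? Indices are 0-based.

v_2 = (2, 5)

v_0 = (2, 0).
v_1 = A·v_0 = (3, 4).
v_2 = A·v_1 = (2, 5).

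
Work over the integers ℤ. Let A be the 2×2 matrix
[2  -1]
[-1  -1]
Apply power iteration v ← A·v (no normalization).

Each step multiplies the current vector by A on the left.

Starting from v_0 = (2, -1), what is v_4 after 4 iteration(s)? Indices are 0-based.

v_0 = (2, -1).
v_1 = A·v_0 = (5, -1).
v_2 = A·v_1 = (11, -4).
v_3 = A·v_2 = (26, -7).
v_4 = A·v_3 = (59, -19).

v_4 = (59, -19)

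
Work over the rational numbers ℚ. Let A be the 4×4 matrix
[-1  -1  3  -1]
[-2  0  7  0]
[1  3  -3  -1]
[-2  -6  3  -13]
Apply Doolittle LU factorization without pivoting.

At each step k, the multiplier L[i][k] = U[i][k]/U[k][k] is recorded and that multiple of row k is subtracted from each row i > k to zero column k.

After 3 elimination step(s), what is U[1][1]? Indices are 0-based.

U[1][1] = 2

k=0: U[0][0]=-1
  eliminate (1,0): mult=2, new row 1: (0, 2, 1, 2); set L[1][0]=2
  eliminate (2,0): mult=-1, new row 2: (0, 2, 0, -2); set L[2][0]=-1
  eliminate (3,0): mult=2, new row 3: (0, -4, -3, -11); set L[3][0]=2
k=1: U[1][1]=2
  eliminate (2,1): mult=1, new row 2: (0, 0, -1, -4); set L[2][1]=1
  eliminate (3,1): mult=-2, new row 3: (0, 0, -1, -7); set L[3][1]=-2
k=2: U[2][2]=-1
  eliminate (3,2): mult=1, new row 3: (0, 0, 0, -3); set L[3][2]=1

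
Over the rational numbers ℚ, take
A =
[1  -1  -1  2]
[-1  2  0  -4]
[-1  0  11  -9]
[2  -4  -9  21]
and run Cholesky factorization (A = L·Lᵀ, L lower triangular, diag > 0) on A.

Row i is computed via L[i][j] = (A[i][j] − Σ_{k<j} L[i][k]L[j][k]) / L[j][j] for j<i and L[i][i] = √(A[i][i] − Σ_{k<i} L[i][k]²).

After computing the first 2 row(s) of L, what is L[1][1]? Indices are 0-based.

L[1][1] = 1

Step 1: L[0][0] = √(1) = 1.
  L[1][0] = (-1) / L[0][0] = -1.
Step 2: L[1][1] = √(1) = 1.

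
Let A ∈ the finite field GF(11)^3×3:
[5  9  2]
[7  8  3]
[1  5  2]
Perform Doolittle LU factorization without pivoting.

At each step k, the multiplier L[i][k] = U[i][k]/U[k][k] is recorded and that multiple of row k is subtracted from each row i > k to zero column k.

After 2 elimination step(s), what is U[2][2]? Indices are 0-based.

U[2][2] = 7

[col 0] pivot 5
  R1 -= 8*R0 → (0, 2, 9)  (L[1][0] := 8)
  R2 -= 9*R0 → (0, 1, 6)  (L[2][0] := 9)
[col 1] pivot 2
  R2 -= 6*R1 → (0, 0, 7)  (L[2][1] := 6)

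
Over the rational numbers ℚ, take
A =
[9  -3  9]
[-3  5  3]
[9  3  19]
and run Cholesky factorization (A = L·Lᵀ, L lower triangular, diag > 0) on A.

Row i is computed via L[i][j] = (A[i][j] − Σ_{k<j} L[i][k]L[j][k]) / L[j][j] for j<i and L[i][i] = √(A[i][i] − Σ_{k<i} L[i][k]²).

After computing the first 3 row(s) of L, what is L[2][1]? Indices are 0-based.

Step 1: L[0][0] = √(9) = 3.
  L[1][0] = (-3) / L[0][0] = -1.
Step 2: L[1][1] = √(4) = 2.
  L[2][0] = (9) / L[0][0] = 3.
  L[2][1] = (6) / L[1][1] = 3.
Step 3: L[2][2] = √(1) = 1.

L[2][1] = 3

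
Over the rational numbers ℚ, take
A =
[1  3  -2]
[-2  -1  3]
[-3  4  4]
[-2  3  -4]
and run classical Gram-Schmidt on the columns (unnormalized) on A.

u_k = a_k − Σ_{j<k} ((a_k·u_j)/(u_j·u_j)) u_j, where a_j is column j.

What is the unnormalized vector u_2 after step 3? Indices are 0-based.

u_2 = (301/461, 167/461, 1373/461, -2076/461)

Step 1: u_0 = a_0 = (1, -2, -3, -2).
Step 2: u_1 = a_1 − (-13/18)·u_0 = (67/18, -22/9, 11/6, 14/9).
Step 3: u_2 = a_2 − (-2/3)·u_0 − (-246/461)·u_1 = (301/461, 167/461, 1373/461, -2076/461).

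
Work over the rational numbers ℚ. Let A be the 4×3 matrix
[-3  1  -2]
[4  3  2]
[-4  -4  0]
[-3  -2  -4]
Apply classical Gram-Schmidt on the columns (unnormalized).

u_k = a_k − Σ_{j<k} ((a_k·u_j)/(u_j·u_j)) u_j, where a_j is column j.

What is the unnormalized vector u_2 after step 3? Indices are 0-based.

u_2 = (32/49, 64/539, 808/539, -192/77)

Step 1: u_0 = a_0 = (-3, 4, -4, -3).
Step 2: u_1 = a_1 − (31/50)·u_0 = (143/50, 13/25, -38/25, -7/50).
Step 3: u_2 = a_2 − (13/25)·u_0 − (-206/539)·u_1 = (32/49, 64/539, 808/539, -192/77).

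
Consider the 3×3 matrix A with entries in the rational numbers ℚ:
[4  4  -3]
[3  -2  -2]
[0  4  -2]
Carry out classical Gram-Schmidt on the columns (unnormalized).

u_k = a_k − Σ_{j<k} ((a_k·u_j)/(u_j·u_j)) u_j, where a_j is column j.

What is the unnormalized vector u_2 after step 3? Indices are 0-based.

u_2 = (27/50, -18/25, -9/10)

Step 1: u_0 = a_0 = (4, 3, 0).
Step 2: u_1 = a_1 − (2/5)·u_0 = (12/5, -16/5, 4).
Step 3: u_2 = a_2 − (-18/25)·u_0 − (-11/40)·u_1 = (27/50, -18/25, -9/10).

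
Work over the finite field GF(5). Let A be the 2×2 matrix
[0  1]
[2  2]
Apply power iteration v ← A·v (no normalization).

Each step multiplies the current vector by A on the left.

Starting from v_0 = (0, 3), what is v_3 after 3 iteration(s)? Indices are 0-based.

v_0 = (0, 3).
v_1 = A·v_0 = (3, 1).
v_2 = A·v_1 = (1, 3).
v_3 = A·v_2 = (3, 3).

v_3 = (3, 3)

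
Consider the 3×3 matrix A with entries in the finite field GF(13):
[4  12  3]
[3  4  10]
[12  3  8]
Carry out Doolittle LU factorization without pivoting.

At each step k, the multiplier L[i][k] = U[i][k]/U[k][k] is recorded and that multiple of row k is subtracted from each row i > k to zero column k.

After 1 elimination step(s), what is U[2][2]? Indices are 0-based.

[col 0] pivot 4
  R1 -= 4*R0 → (0, 8, 11)  (L[1][0] := 4)
  R2 -= 3*R0 → (0, 6, 12)  (L[2][0] := 3)

U[2][2] = 12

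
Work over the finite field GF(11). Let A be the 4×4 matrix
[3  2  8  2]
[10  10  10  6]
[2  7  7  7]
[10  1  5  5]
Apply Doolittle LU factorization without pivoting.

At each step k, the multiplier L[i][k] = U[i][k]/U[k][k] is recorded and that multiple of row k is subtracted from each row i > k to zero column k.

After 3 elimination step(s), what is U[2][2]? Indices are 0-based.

Step 1: pivot at (0,0) is 3.
  row1 ← row1 − (7)·row0  ⇒  L[1][0]=7, U row1=(0, 7, 9, 3)
  row2 ← row2 − (8)·row0  ⇒  L[2][0]=8, U row2=(0, 2, 9, 2)
  row3 ← row3 − (7)·row0  ⇒  L[3][0]=7, U row3=(0, 9, 4, 2)
Step 2: pivot at (1,1) is 7.
  row2 ← row2 − (5)·row1  ⇒  L[2][1]=5, U row2=(0, 0, 8, 9)
  row3 ← row3 − (6)·row1  ⇒  L[3][1]=6, U row3=(0, 0, 5, 6)
Step 3: pivot at (2,2) is 8.
  row3 ← row3 − (2)·row2  ⇒  L[3][2]=2, U row3=(0, 0, 0, 10)

U[2][2] = 8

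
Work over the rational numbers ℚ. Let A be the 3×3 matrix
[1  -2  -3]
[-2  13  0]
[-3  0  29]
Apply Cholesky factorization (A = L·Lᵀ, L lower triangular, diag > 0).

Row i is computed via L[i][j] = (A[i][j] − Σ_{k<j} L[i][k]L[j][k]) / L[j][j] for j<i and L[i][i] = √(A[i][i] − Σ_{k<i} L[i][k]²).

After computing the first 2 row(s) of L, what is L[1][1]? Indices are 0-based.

L[1][1] = 3

Step 1: L[0][0] = √(1) = 1.
  L[1][0] = (-2) / L[0][0] = -2.
Step 2: L[1][1] = √(9) = 3.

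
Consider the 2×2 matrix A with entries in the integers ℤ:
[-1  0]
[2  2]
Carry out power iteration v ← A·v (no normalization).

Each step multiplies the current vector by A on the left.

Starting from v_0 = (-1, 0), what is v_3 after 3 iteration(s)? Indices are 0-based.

v_3 = (1, -6)

v_0 = (-1, 0).
v_1 = A·v_0 = (1, -2).
v_2 = A·v_1 = (-1, -2).
v_3 = A·v_2 = (1, -6).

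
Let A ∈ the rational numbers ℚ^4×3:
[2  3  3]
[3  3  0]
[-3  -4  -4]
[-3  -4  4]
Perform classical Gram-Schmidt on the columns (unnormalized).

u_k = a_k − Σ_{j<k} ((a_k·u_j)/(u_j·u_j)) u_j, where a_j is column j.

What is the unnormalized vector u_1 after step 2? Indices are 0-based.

Step 1: u_0 = a_0 = (2, 3, -3, -3).
Step 2: u_1 = a_1 − (39/31)·u_0 = (15/31, -24/31, -7/31, -7/31).

u_1 = (15/31, -24/31, -7/31, -7/31)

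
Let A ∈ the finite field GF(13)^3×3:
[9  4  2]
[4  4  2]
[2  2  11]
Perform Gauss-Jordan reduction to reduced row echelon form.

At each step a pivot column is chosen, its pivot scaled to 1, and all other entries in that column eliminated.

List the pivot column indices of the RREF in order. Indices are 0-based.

step 1: normalize row 0 (÷9) = (1, 12, 6)
  row 1: subtract 4×row0 = (0, 8, 4)
  row 2: subtract 2×row0 = (0, 4, 12)
step 2: normalize row 1 (÷8) = (0, 1, 7)
  row 0: subtract 12×row1 = (1, 0, 0)
  row 2: subtract 4×row1 = (0, 0, 10)
step 3: normalize row 2 (÷10) = (0, 0, 1)
  row 1: subtract 7×row2 = (0, 1, 0)

pivot columns: 0, 1, 2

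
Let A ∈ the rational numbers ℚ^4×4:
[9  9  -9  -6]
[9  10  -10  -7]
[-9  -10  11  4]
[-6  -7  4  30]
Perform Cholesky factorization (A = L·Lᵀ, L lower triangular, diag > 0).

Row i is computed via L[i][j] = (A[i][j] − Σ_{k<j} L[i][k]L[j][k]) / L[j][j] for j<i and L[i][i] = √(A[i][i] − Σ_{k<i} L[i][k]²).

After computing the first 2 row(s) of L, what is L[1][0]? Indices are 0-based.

Step 1: L[0][0] = √(9) = 3.
  L[1][0] = (9) / L[0][0] = 3.
Step 2: L[1][1] = √(1) = 1.

L[1][0] = 3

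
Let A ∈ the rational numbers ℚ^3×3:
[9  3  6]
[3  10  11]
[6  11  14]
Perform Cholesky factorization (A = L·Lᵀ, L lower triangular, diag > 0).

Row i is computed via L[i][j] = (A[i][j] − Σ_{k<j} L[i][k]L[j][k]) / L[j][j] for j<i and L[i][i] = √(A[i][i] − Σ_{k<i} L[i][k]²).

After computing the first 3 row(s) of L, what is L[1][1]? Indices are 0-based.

Step 1: L[0][0] = √(9) = 3.
  L[1][0] = (3) / L[0][0] = 1.
Step 2: L[1][1] = √(9) = 3.
  L[2][0] = (6) / L[0][0] = 2.
  L[2][1] = (9) / L[1][1] = 3.
Step 3: L[2][2] = √(1) = 1.

L[1][1] = 3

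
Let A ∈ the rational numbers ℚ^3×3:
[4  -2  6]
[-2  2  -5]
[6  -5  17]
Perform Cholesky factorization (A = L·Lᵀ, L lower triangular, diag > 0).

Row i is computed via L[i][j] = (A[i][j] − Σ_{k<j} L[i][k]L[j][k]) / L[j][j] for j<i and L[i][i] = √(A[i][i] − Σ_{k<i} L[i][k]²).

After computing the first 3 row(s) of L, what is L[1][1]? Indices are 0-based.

L[1][1] = 1

Step 1: L[0][0] = √(4) = 2.
  L[1][0] = (-2) / L[0][0] = -1.
Step 2: L[1][1] = √(1) = 1.
  L[2][0] = (6) / L[0][0] = 3.
  L[2][1] = (-2) / L[1][1] = -2.
Step 3: L[2][2] = √(4) = 2.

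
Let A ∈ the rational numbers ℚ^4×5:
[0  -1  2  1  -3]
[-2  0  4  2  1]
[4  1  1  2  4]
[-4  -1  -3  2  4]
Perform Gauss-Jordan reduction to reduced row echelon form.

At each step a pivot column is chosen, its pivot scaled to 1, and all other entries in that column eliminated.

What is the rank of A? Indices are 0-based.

pivot(0,0): swap R0↔R1
pivot(0,0)=-2: scale R0 → (1, 0, -2, -1, -1/2)
  clear (2,0): R2 −= (4)R0 → (0, 1, 9, 6, 6)
  clear (3,0): R3 −= (-4)R0 → (0, -1, -11, -2, 2)
pivot(1,1)=-1: scale R1 → (0, 1, -2, -1, 3)
  clear (2,1): R2 −= (1)R1 → (0, 0, 11, 7, 3)
  clear (3,1): R3 −= (-1)R1 → (0, 0, -13, -3, 5)
pivot(2,2)=11: scale R2 → (0, 0, 1, 7/11, 3/11)
  clear (0,2): R0 −= (-2)R2 → (1, 0, 0, 3/11, 1/22)
  clear (1,2): R1 −= (-2)R2 → (0, 1, 0, 3/11, 39/11)
  clear (3,2): R3 −= (-13)R2 → (0, 0, 0, 58/11, 94/11)
pivot(3,3)=58/11: scale R3 → (0, 0, 0, 1, 47/29)
  clear (0,3): R0 −= (3/11)R3 → (1, 0, 0, 0, -23/58)
  clear (1,3): R1 −= (3/11)R3 → (0, 1, 0, 0, 90/29)
  clear (2,3): R2 −= (7/11)R3 → (0, 0, 1, 0, -22/29)

rank = 4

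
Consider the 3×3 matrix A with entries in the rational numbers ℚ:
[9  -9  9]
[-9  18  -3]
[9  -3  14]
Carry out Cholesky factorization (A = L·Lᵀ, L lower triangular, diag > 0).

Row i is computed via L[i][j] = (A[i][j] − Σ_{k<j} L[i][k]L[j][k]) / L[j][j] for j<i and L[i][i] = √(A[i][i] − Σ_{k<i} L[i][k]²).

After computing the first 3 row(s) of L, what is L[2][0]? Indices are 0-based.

L[2][0] = 3

Step 1: L[0][0] = √(9) = 3.
  L[1][0] = (-9) / L[0][0] = -3.
Step 2: L[1][1] = √(9) = 3.
  L[2][0] = (9) / L[0][0] = 3.
  L[2][1] = (6) / L[1][1] = 2.
Step 3: L[2][2] = √(1) = 1.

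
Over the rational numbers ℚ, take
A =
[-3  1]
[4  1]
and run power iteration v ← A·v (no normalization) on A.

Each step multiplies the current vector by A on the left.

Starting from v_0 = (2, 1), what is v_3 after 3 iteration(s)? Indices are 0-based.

v_0 = (2, 1).
v_1 = A·v_0 = (-5, 9).
v_2 = A·v_1 = (24, -11).
v_3 = A·v_2 = (-83, 85).

v_3 = (-83, 85)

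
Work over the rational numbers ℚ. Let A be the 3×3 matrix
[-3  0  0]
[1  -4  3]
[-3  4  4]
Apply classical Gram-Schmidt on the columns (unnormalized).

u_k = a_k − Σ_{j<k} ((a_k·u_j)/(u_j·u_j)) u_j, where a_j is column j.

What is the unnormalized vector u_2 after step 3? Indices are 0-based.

Step 1: u_0 = a_0 = (-3, 1, -3).
Step 2: u_1 = a_1 − (-16/19)·u_0 = (-48/19, -60/19, 28/19).
Step 3: u_2 = a_2 − (-9/19)·u_0 − (-17/88)·u_1 = (-21/11, 63/22, 63/22).

u_2 = (-21/11, 63/22, 63/22)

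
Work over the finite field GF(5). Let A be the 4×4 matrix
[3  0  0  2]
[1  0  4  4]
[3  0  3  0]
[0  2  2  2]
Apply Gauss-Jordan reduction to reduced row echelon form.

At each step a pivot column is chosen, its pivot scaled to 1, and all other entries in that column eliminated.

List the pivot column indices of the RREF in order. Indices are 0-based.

[1] R0 /= 3  ⇒  (1, 0, 0, 4)
     R1 -= 1·R0  ⇒  (0, 0, 4, 0)
     R2 -= 3·R0  ⇒  (0, 0, 3, 3)
[2] R1 <-> R3
[2] R1 /= 2  ⇒  (0, 1, 1, 1)
[3] R2 /= 3  ⇒  (0, 0, 1, 1)
     R1 -= 1·R2  ⇒  (0, 1, 0, 0)
     R3 -= 4·R2  ⇒  (0, 0, 0, 1)
[4] R3 /= 1  ⇒  (0, 0, 0, 1)
     R0 -= 4·R3  ⇒  (1, 0, 0, 0)
     R2 -= 1·R3  ⇒  (0, 0, 1, 0)

pivot columns: 0, 1, 2, 3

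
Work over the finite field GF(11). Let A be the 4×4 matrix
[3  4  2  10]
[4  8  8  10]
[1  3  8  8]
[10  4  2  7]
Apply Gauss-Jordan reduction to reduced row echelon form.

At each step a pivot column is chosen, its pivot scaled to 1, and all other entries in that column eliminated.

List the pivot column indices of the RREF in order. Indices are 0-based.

pivot columns: 0, 1, 2, 3

[1] R0 /= 3  ⇒  (1, 5, 8, 7)
     R1 -= 4·R0  ⇒  (0, 10, 9, 4)
     R2 -= 1·R0  ⇒  (0, 9, 0, 1)
     R3 -= 10·R0  ⇒  (0, 9, 10, 3)
[2] R1 /= 10  ⇒  (0, 1, 2, 7)
     R0 -= 5·R1  ⇒  (1, 0, 9, 5)
     R2 -= 9·R1  ⇒  (0, 0, 4, 4)
     R3 -= 9·R1  ⇒  (0, 0, 3, 6)
[3] R2 /= 4  ⇒  (0, 0, 1, 1)
     R0 -= 9·R2  ⇒  (1, 0, 0, 7)
     R1 -= 2·R2  ⇒  (0, 1, 0, 5)
     R3 -= 3·R2  ⇒  (0, 0, 0, 3)
[4] R3 /= 3  ⇒  (0, 0, 0, 1)
     R0 -= 7·R3  ⇒  (1, 0, 0, 0)
     R1 -= 5·R3  ⇒  (0, 1, 0, 0)
     R2 -= 1·R3  ⇒  (0, 0, 1, 0)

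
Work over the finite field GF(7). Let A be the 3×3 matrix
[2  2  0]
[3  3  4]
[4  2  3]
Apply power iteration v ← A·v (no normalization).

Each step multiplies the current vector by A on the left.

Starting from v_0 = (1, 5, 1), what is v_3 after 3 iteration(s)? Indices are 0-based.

v_0 = (1, 5, 1).
v_1 = A·v_0 = (5, 1, 3).
v_2 = A·v_1 = (5, 2, 3).
v_3 = A·v_2 = (0, 5, 5).

v_3 = (0, 5, 5)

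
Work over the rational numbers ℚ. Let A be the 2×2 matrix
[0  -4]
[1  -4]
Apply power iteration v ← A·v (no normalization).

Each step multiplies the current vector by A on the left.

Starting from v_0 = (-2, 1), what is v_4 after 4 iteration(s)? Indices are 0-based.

v_4 = (224, 144)

v_0 = (-2, 1).
v_1 = A·v_0 = (-4, -6).
v_2 = A·v_1 = (24, 20).
v_3 = A·v_2 = (-80, -56).
v_4 = A·v_3 = (224, 144).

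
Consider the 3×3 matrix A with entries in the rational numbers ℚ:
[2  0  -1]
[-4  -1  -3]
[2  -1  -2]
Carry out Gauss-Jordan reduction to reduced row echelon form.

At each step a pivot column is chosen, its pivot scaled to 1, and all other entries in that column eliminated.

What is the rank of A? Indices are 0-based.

rank = 3

pivot(0,0)=2: scale R0 → (1, 0, -1/2)
  clear (1,0): R1 −= (-4)R0 → (0, -1, -5)
  clear (2,0): R2 −= (2)R0 → (0, -1, -1)
pivot(1,1)=-1: scale R1 → (0, 1, 5)
  clear (2,1): R2 −= (-1)R1 → (0, 0, 4)
pivot(2,2)=4: scale R2 → (0, 0, 1)
  clear (0,2): R0 −= (-1/2)R2 → (1, 0, 0)
  clear (1,2): R1 −= (5)R2 → (0, 1, 0)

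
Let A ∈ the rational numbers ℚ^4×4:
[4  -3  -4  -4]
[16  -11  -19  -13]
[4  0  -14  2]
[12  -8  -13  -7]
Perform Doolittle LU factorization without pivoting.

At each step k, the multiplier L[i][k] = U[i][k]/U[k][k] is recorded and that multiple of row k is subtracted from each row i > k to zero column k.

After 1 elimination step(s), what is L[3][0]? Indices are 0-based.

[col 0] pivot 4
  R1 -= 4*R0 → (0, 1, -3, 3)  (L[1][0] := 4)
  R2 -= 1*R0 → (0, 3, -10, 6)  (L[2][0] := 1)
  R3 -= 3*R0 → (0, 1, -1, 5)  (L[3][0] := 3)

L[3][0] = 3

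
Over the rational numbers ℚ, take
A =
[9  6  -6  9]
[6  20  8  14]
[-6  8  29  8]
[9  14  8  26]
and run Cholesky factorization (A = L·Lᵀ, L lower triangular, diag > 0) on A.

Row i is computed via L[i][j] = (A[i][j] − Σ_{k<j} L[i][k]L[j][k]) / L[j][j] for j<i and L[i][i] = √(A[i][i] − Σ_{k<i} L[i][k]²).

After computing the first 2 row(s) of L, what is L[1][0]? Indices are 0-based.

L[1][0] = 2

Step 1: L[0][0] = √(9) = 3.
  L[1][0] = (6) / L[0][0] = 2.
Step 2: L[1][1] = √(16) = 4.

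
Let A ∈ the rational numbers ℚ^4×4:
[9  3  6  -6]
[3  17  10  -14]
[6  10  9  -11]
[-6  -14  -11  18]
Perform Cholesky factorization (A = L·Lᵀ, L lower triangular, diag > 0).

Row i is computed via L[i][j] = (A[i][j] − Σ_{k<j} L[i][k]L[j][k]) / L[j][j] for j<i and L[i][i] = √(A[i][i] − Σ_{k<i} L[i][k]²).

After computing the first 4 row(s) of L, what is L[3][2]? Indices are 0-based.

Step 1: L[0][0] = √(9) = 3.
  L[1][0] = (3) / L[0][0] = 1.
Step 2: L[1][1] = √(16) = 4.
  L[2][0] = (6) / L[0][0] = 2.
  L[2][1] = (8) / L[1][1] = 2.
Step 3: L[2][2] = √(1) = 1.
  L[3][0] = (-6) / L[0][0] = -2.
  L[3][1] = (-12) / L[1][1] = -3.
  L[3][2] = (-1) / L[2][2] = -1.
Step 4: L[3][3] = √(4) = 2.

L[3][2] = -1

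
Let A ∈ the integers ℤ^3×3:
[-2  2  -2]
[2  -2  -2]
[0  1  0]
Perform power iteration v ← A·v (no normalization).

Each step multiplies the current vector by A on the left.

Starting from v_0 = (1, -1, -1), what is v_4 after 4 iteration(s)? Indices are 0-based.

v_4 = (284, -228, 52)

v_0 = (1, -1, -1).
v_1 = A·v_0 = (-2, 6, -1).
v_2 = A·v_1 = (18, -14, 6).
v_3 = A·v_2 = (-76, 52, -14).
v_4 = A·v_3 = (284, -228, 52).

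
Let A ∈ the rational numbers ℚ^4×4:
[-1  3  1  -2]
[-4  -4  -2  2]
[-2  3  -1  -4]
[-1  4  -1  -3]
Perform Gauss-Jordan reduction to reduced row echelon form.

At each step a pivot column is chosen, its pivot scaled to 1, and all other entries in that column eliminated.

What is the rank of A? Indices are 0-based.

rank = 4

[1] R0 /= -1  ⇒  (1, -3, -1, 2)
     R1 -= -4·R0  ⇒  (0, -16, -6, 10)
     R2 -= -2·R0  ⇒  (0, -3, -3, 0)
     R3 -= -1·R0  ⇒  (0, 1, -2, -1)
[2] R1 /= -16  ⇒  (0, 1, 3/8, -5/8)
     R0 -= -3·R1  ⇒  (1, 0, 1/8, 1/8)
     R2 -= -3·R1  ⇒  (0, 0, -15/8, -15/8)
     R3 -= 1·R1  ⇒  (0, 0, -19/8, -3/8)
[3] R2 /= -15/8  ⇒  (0, 0, 1, 1)
     R0 -= 1/8·R2  ⇒  (1, 0, 0, 0)
     R1 -= 3/8·R2  ⇒  (0, 1, 0, -1)
     R3 -= -19/8·R2  ⇒  (0, 0, 0, 2)
[4] R3 /= 2  ⇒  (0, 0, 0, 1)
     R1 -= -1·R3  ⇒  (0, 1, 0, 0)
     R2 -= 1·R3  ⇒  (0, 0, 1, 0)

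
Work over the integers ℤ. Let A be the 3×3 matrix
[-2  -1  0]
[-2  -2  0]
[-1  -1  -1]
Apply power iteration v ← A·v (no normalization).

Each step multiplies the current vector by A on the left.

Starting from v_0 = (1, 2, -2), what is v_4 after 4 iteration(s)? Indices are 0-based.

v_0 = (1, 2, -2).
v_1 = A·v_0 = (-4, -6, -1).
v_2 = A·v_1 = (14, 20, 11).
v_3 = A·v_2 = (-48, -68, -45).
v_4 = A·v_3 = (164, 232, 161).

v_4 = (164, 232, 161)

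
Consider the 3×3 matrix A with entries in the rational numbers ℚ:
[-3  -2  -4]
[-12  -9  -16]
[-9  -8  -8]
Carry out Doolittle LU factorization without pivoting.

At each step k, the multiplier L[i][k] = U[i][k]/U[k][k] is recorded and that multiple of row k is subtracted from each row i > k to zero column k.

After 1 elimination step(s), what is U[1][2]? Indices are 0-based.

U[1][2] = 0

k=0: U[0][0]=-3
  eliminate (1,0): mult=4, new row 1: (0, -1, 0); set L[1][0]=4
  eliminate (2,0): mult=3, new row 2: (0, -2, 4); set L[2][0]=3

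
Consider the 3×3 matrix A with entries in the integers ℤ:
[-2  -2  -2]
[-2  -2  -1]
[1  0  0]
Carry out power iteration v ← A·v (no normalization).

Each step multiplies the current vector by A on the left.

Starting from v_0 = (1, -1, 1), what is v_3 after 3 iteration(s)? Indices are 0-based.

v_0 = (1, -1, 1).
v_1 = A·v_0 = (-2, -1, 1).
v_2 = A·v_1 = (4, 5, -2).
v_3 = A·v_2 = (-14, -16, 4).

v_3 = (-14, -16, 4)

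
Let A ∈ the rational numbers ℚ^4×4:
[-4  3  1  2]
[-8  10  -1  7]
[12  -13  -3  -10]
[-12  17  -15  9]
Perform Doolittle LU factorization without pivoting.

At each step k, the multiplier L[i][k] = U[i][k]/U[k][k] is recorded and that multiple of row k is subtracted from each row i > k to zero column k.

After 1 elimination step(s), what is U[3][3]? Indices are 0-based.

Step 1: pivot at (0,0) is -4.
  row1 ← row1 − (2)·row0  ⇒  L[1][0]=2, U row1=(0, 4, -3, 3)
  row2 ← row2 − (-3)·row0  ⇒  L[2][0]=-3, U row2=(0, -4, 0, -4)
  row3 ← row3 − (3)·row0  ⇒  L[3][0]=3, U row3=(0, 8, -18, 3)

U[3][3] = 3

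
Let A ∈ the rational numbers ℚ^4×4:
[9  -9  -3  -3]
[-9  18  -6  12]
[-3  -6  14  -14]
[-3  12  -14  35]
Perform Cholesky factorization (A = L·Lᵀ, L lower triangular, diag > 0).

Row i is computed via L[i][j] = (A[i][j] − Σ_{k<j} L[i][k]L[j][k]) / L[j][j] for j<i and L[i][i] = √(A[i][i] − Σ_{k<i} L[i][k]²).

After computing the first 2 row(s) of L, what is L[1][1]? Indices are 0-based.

Step 1: L[0][0] = √(9) = 3.
  L[1][0] = (-9) / L[0][0] = -3.
Step 2: L[1][1] = √(9) = 3.

L[1][1] = 3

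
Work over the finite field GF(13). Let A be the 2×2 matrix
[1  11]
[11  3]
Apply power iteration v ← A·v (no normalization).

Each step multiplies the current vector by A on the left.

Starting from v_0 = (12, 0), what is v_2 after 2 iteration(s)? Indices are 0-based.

v_0 = (12, 0).
v_1 = A·v_0 = (12, 2).
v_2 = A·v_1 = (8, 8).

v_2 = (8, 8)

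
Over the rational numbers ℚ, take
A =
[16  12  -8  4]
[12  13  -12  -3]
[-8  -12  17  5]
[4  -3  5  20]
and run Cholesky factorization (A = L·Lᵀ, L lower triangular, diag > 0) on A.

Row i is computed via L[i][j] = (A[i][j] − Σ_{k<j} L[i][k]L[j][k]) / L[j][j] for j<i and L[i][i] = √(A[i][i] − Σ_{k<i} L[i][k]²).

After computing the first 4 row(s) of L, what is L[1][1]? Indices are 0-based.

Step 1: L[0][0] = √(16) = 4.
  L[1][0] = (12) / L[0][0] = 3.
Step 2: L[1][1] = √(4) = 2.
  L[2][0] = (-8) / L[0][0] = -2.
  L[2][1] = (-6) / L[1][1] = -3.
Step 3: L[2][2] = √(4) = 2.
  L[3][0] = (4) / L[0][0] = 1.
  L[3][1] = (-6) / L[1][1] = -3.
  L[3][2] = (-2) / L[2][2] = -1.
Step 4: L[3][3] = √(9) = 3.

L[1][1] = 2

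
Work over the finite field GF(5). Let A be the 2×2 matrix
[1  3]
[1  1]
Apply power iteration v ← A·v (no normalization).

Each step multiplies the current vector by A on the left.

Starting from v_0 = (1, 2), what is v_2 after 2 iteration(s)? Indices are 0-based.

v_0 = (1, 2).
v_1 = A·v_0 = (2, 3).
v_2 = A·v_1 = (1, 0).

v_2 = (1, 0)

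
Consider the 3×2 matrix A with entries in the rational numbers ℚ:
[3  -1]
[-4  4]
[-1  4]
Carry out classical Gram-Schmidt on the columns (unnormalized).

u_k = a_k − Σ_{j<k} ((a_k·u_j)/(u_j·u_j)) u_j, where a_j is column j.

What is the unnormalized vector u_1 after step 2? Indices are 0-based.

u_1 = (43/26, 6/13, 81/26)

Step 1: u_0 = a_0 = (3, -4, -1).
Step 2: u_1 = a_1 − (-23/26)·u_0 = (43/26, 6/13, 81/26).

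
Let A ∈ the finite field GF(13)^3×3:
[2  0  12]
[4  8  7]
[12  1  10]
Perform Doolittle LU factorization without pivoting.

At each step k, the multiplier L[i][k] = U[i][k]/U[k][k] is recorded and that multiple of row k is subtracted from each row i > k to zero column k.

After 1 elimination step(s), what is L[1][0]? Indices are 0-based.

[col 0] pivot 2
  R1 -= 2*R0 → (0, 8, 9)  (L[1][0] := 2)
  R2 -= 6*R0 → (0, 1, 3)  (L[2][0] := 6)

L[1][0] = 2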